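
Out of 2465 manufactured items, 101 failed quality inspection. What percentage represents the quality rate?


Formula: Quality Rate = Good Pieces / Total Pieces * 100
Good pieces = 2465 - 101 = 2364
QR = 2364 / 2465 * 100 = 95.9%

95.9%


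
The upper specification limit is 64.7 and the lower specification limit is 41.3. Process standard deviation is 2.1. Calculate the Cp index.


Cp = (64.7 - 41.3) / (6 * 2.1)

1.86


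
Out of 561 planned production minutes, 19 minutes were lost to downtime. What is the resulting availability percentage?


Formula: Availability = (Planned Time - Downtime) / Planned Time * 100
Uptime = 561 - 19 = 542 min
Availability = 542 / 561 * 100 = 96.6%

96.6%


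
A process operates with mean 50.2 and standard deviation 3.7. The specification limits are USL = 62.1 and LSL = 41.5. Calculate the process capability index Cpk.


Cpu = (62.1 - 50.2) / (3 * 3.7) = 1.07
Cpl = (50.2 - 41.5) / (3 * 3.7) = 0.78
Cpk = min(1.07, 0.78) = 0.78

0.78


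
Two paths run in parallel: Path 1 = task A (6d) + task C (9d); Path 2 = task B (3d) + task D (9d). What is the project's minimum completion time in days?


Path 1 = 6 + 9 = 15 days
Path 2 = 3 + 9 = 12 days
Duration = max(15, 12) = 15 days

15 days


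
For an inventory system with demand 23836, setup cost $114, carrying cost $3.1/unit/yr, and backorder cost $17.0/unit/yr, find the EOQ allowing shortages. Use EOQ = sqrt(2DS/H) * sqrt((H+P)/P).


Formula: EOQ* = sqrt(2DS/H) * sqrt((H+P)/P)
Base EOQ = sqrt(2*23836*114/3.1) = 1324.05 units
Correction = sqrt((3.1+17.0)/17.0) = 1.08736
EOQ* = 1324.05 * 1.08736 = 1439.7 units

1439.7 units


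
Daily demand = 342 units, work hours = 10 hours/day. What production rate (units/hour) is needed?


Formula: Production Rate = Daily Demand / Available Hours
Rate = 342 units/day / 10 hours/day
Rate = 34.2 units/hour

34.2 units/hour


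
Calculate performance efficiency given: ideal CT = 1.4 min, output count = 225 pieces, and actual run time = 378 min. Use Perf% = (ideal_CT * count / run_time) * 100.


Formula: Performance = (Ideal CT * Total Count) / Run Time * 100
Ideal output time = 1.4 * 225 = 315.0 min
Performance = 315.0 / 378 * 100 = 83.3%

83.3%


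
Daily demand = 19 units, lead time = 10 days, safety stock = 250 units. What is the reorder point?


Formula: ROP = (Daily Demand * Lead Time) + Safety Stock
Demand during lead time = 19 * 10 = 190 units
ROP = 190 + 250 = 440 units

440 units


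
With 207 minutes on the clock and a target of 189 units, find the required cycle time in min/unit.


Formula: CT = Available Time / Number of Units
CT = 207 min / 189 units
CT = 1.1 min/unit

1.1 min/unit


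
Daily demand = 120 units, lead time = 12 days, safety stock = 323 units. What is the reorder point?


Formula: ROP = (Daily Demand * Lead Time) + Safety Stock
Demand during lead time = 120 * 12 = 1440 units
ROP = 1440 + 323 = 1763 units

1763 units


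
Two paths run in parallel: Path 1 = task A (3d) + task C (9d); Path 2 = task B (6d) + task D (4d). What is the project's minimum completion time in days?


Path 1 = 3 + 9 = 12 days
Path 2 = 6 + 4 = 10 days
Duration = max(12, 10) = 12 days

12 days


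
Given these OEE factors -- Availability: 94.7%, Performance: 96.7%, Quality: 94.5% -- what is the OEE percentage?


Formula: OEE = Availability * Performance * Quality / 10000
A * P = 94.7% * 96.7% / 100 = 91.57%
OEE = 91.57% * 94.5% / 100 = 86.5%

86.5%


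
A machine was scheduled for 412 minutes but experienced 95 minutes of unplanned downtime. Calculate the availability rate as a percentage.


Formula: Availability = (Planned Time - Downtime) / Planned Time * 100
Uptime = 412 - 95 = 317 min
Availability = 317 / 412 * 100 = 76.9%

76.9%


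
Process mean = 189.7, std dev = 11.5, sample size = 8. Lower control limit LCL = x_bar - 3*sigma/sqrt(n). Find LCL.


LCL = 189.7 - 3 * 11.5 / sqrt(8)

177.5


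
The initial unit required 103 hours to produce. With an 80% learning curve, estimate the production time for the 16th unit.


Formula: T_n = T_1 * (learning_rate)^(log2(n)) where learning_rate = rate/100
Doublings = log2(16) = 4
T_n = 103 * 0.8^4
T_n = 103 * 0.4096 = 42.2 hours

42.2 hours


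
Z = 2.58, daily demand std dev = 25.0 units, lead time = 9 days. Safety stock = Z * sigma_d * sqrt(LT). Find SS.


Formula: SS = z * sigma_d * sqrt(LT)
sqrt(LT) = sqrt(9) = 3.0
SS = 2.58 * 25.0 * 3.0
SS = 193.5 units

193.5 units


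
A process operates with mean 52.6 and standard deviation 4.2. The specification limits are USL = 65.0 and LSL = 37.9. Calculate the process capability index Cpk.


Cpu = (65.0 - 52.6) / (3 * 4.2) = 0.98
Cpl = (52.6 - 37.9) / (3 * 4.2) = 1.17
Cpk = min(0.98, 1.17) = 0.98

0.98


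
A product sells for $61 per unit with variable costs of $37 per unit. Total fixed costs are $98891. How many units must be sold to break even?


Formula: BEQ = Fixed Costs / (Price - Variable Cost)
Contribution margin = $61 - $37 = $24/unit
BEQ = ceil($98891 / $24/unit) = ceil(4120.46) = 4121 units

4121 units


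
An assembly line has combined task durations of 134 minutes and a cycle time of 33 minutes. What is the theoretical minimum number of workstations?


Formula: N_min = ceil(Sum of Task Times / Cycle Time)
N_min = ceil(134 min / 33 min) = ceil(4.0606)
N_min = 5 stations

5


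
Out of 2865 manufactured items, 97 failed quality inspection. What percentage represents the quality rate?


Formula: Quality Rate = Good Pieces / Total Pieces * 100
Good pieces = 2865 - 97 = 2768
QR = 2768 / 2865 * 100 = 96.6%

96.6%


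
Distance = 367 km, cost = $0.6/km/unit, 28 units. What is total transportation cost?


TC = dist * cost * units = 367 * 0.6 * 28 = $6165.60

$6165.60


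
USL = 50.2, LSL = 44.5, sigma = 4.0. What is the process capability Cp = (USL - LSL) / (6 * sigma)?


Cp = (50.2 - 44.5) / (6 * 4.0)

0.24


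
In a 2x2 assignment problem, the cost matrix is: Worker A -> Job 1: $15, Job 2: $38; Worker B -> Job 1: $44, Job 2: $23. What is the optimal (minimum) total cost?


Option 1: A->1 + B->2 = $15 + $23 = $38
Option 2: A->2 + B->1 = $38 + $44 = $82
Min cost = min($38, $82) = $38

$38


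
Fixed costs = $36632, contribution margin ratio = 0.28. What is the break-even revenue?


Formula: BER = Fixed Costs / Contribution Margin Ratio
BER = $36632 / 0.28
BER = $130828.57 (to the nearest cent)

$130828.57


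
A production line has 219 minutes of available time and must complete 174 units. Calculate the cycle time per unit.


Formula: CT = Available Time / Number of Units
CT = 219 min / 174 units
CT = 1.26 min/unit

1.26 min/unit


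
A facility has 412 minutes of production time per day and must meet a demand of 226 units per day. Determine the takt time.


Formula: Takt Time = Available Production Time / Customer Demand
Takt = 412 min/day / 226 units/day
Takt = 1.82 min/unit

1.82 min/unit


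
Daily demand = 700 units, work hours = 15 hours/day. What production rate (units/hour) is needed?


Formula: Production Rate = Daily Demand / Available Hours
Rate = 700 units/day / 15 hours/day
Rate = 46.7 units/hour

46.7 units/hour


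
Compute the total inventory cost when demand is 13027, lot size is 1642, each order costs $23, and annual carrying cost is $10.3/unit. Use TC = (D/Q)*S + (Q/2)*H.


TC = 13027/1642 * 23 + 1642/2 * 10.3

$8638.77


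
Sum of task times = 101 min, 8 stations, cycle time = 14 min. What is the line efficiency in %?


Formula: Efficiency = Sum of Task Times / (N_stations * CT) * 100
Total station capacity = 8 stations * 14 min = 112 min
Efficiency = 101 / 112 * 100 = 90.2%

90.2%


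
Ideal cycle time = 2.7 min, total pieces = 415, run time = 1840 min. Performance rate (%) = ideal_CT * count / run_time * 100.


Formula: Performance = (Ideal CT * Total Count) / Run Time * 100
Ideal output time = 2.7 * 415 = 1120.5 min
Performance = 1120.5 / 1840 * 100 = 60.9%

60.9%


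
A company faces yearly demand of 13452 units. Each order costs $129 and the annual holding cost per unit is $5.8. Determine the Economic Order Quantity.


Formula: EOQ = sqrt(2 * D * S / H)
Numerator: 2 * 13452 * 129 = 3470616
2DS/H = 3470616 / 5.8 = 598382.1
EOQ = sqrt(598382.1) = 773.6 units

773.6 units


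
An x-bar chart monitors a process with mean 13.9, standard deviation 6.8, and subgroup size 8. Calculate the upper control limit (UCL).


UCL = 13.9 + 3 * 6.8 / sqrt(8)

21.11


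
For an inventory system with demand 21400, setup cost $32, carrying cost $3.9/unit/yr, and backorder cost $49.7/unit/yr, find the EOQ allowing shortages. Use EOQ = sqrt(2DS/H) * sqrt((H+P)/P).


Formula: EOQ* = sqrt(2DS/H) * sqrt((H+P)/P)
Base EOQ = sqrt(2*21400*32/3.9) = 592.6 units
Correction = sqrt((3.9+49.7)/49.7) = 1.03849
EOQ* = 592.6 * 1.03849 = 615.4 units

615.4 units


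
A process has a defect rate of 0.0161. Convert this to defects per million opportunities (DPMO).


DPMO = defect_rate * 1000000 = 0.0161 * 1000000

16100


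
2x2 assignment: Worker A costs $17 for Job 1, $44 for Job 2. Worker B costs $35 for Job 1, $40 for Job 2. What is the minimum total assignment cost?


Option 1: A->1 + B->2 = $17 + $40 = $57
Option 2: A->2 + B->1 = $44 + $35 = $79
Min cost = min($57, $79) = $57

$57


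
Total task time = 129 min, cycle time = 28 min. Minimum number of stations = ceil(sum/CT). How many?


Formula: N_min = ceil(Sum of Task Times / Cycle Time)
N_min = ceil(129 min / 28 min) = ceil(4.6071)
N_min = 5 stations

5


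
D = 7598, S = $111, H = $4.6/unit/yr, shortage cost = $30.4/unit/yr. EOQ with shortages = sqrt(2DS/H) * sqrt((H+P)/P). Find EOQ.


Formula: EOQ* = sqrt(2DS/H) * sqrt((H+P)/P)
Base EOQ = sqrt(2*7598*111/4.6) = 605.55 units
Correction = sqrt((4.6+30.4)/30.4) = 1.07299
EOQ* = 605.55 * 1.07299 = 649.7 units

649.7 units


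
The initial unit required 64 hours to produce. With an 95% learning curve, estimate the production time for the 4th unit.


Formula: T_n = T_1 * (learning_rate)^(log2(n)) where learning_rate = rate/100
Doublings = log2(4) = 2
T_n = 64 * 0.95^2
T_n = 64 * 0.9025 = 57.8 hours

57.8 hours


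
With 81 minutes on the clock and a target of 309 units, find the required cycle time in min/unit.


Formula: CT = Available Time / Number of Units
CT = 81 min / 309 units
CT = 0.26 min/unit

0.26 min/unit


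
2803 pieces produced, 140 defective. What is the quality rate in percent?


Formula: Quality Rate = Good Pieces / Total Pieces * 100
Good pieces = 2803 - 140 = 2663
QR = 2663 / 2803 * 100 = 95.0%

95.0%


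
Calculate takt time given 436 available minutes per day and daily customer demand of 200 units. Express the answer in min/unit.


Formula: Takt Time = Available Production Time / Customer Demand
Takt = 436 min/day / 200 units/day
Takt = 2.18 min/unit

2.18 min/unit


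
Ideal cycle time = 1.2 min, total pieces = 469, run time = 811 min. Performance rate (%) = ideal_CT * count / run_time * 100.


Formula: Performance = (Ideal CT * Total Count) / Run Time * 100
Ideal output time = 1.2 * 469 = 562.8 min
Performance = 562.8 / 811 * 100 = 69.4%

69.4%


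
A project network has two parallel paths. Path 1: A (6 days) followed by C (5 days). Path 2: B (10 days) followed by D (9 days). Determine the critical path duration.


Path 1 = 6 + 5 = 11 days
Path 2 = 10 + 9 = 19 days
Duration = max(11, 19) = 19 days

19 days


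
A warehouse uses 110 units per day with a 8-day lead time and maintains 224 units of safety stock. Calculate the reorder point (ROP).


Formula: ROP = (Daily Demand * Lead Time) + Safety Stock
Demand during lead time = 110 * 8 = 880 units
ROP = 880 + 224 = 1104 units

1104 units


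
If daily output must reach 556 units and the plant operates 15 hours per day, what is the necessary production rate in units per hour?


Formula: Production Rate = Daily Demand / Available Hours
Rate = 556 units/day / 15 hours/day
Rate = 37.1 units/hour

37.1 units/hour


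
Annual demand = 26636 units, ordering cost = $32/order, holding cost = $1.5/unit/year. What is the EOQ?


Formula: EOQ = sqrt(2 * D * S / H)
Numerator: 2 * 26636 * 32 = 1704704
2DS/H = 1704704 / 1.5 = 1136469.3
EOQ = sqrt(1136469.3) = 1066.1 units

1066.1 units


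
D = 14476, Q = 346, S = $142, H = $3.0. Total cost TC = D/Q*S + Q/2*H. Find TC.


TC = 14476/346 * 142 + 346/2 * 3.0

$6460.02


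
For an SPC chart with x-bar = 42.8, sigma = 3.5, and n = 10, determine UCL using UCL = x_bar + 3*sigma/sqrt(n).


UCL = 42.8 + 3 * 3.5 / sqrt(10)

46.12


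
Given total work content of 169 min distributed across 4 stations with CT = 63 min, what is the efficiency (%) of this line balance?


Formula: Efficiency = Sum of Task Times / (N_stations * CT) * 100
Total station capacity = 4 stations * 63 min = 252 min
Efficiency = 169 / 252 * 100 = 67.1%

67.1%


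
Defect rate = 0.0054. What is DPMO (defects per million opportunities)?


DPMO = defect_rate * 1000000 = 0.0054 * 1000000

5400


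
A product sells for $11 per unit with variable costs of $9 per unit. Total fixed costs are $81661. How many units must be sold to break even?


Formula: BEQ = Fixed Costs / (Price - Variable Cost)
Contribution margin = $11 - $9 = $2/unit
BEQ = ceil($81661 / $2/unit) = ceil(40830.5) = 40831 units

40831 units


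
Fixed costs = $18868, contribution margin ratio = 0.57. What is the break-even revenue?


Formula: BER = Fixed Costs / Contribution Margin Ratio
BER = $18868 / 0.57
BER = $33101.75 (to the nearest cent)

$33101.75


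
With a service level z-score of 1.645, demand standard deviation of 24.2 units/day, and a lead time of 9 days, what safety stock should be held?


Formula: SS = z * sigma_d * sqrt(LT)
sqrt(LT) = sqrt(9) = 3.0
SS = 1.645 * 24.2 * 3.0
SS = 119.4 units

119.4 units


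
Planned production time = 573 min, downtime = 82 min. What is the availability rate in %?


Formula: Availability = (Planned Time - Downtime) / Planned Time * 100
Uptime = 573 - 82 = 491 min
Availability = 491 / 573 * 100 = 85.7%

85.7%


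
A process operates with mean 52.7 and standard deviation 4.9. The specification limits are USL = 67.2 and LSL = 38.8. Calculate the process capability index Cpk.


Cpu = (67.2 - 52.7) / (3 * 4.9) = 0.99
Cpl = (52.7 - 38.8) / (3 * 4.9) = 0.95
Cpk = min(0.99, 0.95) = 0.95

0.95


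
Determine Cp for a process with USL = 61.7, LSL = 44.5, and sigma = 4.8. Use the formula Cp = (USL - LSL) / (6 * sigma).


Cp = (61.7 - 44.5) / (6 * 4.8)

0.6


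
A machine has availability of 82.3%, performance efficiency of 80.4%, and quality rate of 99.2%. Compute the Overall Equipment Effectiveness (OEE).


Formula: OEE = Availability * Performance * Quality / 10000
A * P = 82.3% * 80.4% / 100 = 66.17%
OEE = 66.17% * 99.2% / 100 = 65.6%

65.6%


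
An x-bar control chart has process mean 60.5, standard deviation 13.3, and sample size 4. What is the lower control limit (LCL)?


LCL = 60.5 - 3 * 13.3 / sqrt(4)

40.55


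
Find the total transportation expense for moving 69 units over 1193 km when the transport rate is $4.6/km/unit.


TC = dist * cost * units = 1193 * 4.6 * 69 = $378658.20

$378658.20


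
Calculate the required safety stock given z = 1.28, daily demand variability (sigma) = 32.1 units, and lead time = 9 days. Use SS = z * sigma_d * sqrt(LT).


Formula: SS = z * sigma_d * sqrt(LT)
sqrt(LT) = sqrt(9) = 3.0
SS = 1.28 * 32.1 * 3.0
SS = 123.3 units

123.3 units


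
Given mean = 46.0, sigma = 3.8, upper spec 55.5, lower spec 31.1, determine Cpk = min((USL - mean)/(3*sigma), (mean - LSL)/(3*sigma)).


Cpu = (55.5 - 46.0) / (3 * 3.8) = 0.83
Cpl = (46.0 - 31.1) / (3 * 3.8) = 1.31
Cpk = min(0.83, 1.31) = 0.83

0.83


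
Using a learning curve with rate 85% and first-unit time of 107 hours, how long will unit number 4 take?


Formula: T_n = T_1 * (learning_rate)^(log2(n)) where learning_rate = rate/100
Doublings = log2(4) = 2
T_n = 107 * 0.85^2
T_n = 107 * 0.7225 = 77.3 hours

77.3 hours


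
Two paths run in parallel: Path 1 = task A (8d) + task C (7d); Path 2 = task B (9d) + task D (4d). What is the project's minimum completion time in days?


Path 1 = 8 + 7 = 15 days
Path 2 = 9 + 4 = 13 days
Duration = max(15, 13) = 15 days

15 days


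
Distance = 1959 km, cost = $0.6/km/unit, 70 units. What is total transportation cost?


TC = dist * cost * units = 1959 * 0.6 * 70 = $82278.00

$82278.00


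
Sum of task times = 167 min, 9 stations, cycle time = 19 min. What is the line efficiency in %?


Formula: Efficiency = Sum of Task Times / (N_stations * CT) * 100
Total station capacity = 9 stations * 19 min = 171 min
Efficiency = 167 / 171 * 100 = 97.7%

97.7%


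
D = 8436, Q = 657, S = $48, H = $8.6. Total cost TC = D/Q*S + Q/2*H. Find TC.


TC = 8436/657 * 48 + 657/2 * 8.6

$3441.43


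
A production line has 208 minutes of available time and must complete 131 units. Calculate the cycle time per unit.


Formula: CT = Available Time / Number of Units
CT = 208 min / 131 units
CT = 1.59 min/unit

1.59 min/unit


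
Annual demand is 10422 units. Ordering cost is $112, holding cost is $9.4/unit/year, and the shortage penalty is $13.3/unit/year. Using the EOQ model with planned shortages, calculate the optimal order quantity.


Formula: EOQ* = sqrt(2DS/H) * sqrt((H+P)/P)
Base EOQ = sqrt(2*10422*112/9.4) = 498.35 units
Correction = sqrt((9.4+13.3)/13.3) = 1.30643
EOQ* = 498.35 * 1.30643 = 651.1 units

651.1 units


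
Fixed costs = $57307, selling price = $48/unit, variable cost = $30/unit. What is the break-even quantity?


Formula: BEQ = Fixed Costs / (Price - Variable Cost)
Contribution margin = $48 - $30 = $18/unit
BEQ = ceil($57307 / $18/unit) = ceil(3183.72) = 3184 units

3184 units


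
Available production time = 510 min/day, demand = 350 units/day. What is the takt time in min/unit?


Formula: Takt Time = Available Production Time / Customer Demand
Takt = 510 min/day / 350 units/day
Takt = 1.46 min/unit

1.46 min/unit


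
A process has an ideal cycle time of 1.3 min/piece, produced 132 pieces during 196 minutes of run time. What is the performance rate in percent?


Formula: Performance = (Ideal CT * Total Count) / Run Time * 100
Ideal output time = 1.3 * 132 = 171.6 min
Performance = 171.6 / 196 * 100 = 87.6%

87.6%


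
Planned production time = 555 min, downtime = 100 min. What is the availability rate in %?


Formula: Availability = (Planned Time - Downtime) / Planned Time * 100
Uptime = 555 - 100 = 455 min
Availability = 455 / 555 * 100 = 82.0%

82.0%


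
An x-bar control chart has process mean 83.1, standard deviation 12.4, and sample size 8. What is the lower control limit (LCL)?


LCL = 83.1 - 3 * 12.4 / sqrt(8)

69.95


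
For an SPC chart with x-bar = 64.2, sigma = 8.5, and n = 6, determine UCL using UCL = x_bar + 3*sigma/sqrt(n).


UCL = 64.2 + 3 * 8.5 / sqrt(6)

74.61


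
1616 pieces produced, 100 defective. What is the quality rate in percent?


Formula: Quality Rate = Good Pieces / Total Pieces * 100
Good pieces = 1616 - 100 = 1516
QR = 1516 / 1616 * 100 = 93.8%

93.8%


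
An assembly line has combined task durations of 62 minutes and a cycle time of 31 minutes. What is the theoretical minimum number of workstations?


Formula: N_min = ceil(Sum of Task Times / Cycle Time)
N_min = ceil(62 min / 31 min) = ceil(2.0)
N_min = 2 stations

2


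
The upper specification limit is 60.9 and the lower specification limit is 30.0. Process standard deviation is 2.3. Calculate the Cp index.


Cp = (60.9 - 30.0) / (6 * 2.3)

2.24


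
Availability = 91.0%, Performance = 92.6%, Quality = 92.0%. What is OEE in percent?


Formula: OEE = Availability * Performance * Quality / 10000
A * P = 91.0% * 92.6% / 100 = 84.27%
OEE = 84.27% * 92.0% / 100 = 77.5%

77.5%


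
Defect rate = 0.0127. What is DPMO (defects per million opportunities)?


DPMO = defect_rate * 1000000 = 0.0127 * 1000000

12700


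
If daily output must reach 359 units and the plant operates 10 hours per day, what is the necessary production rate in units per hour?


Formula: Production Rate = Daily Demand / Available Hours
Rate = 359 units/day / 10 hours/day
Rate = 35.9 units/hour

35.9 units/hour


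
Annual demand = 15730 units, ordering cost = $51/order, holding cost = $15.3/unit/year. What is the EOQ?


Formula: EOQ = sqrt(2 * D * S / H)
Numerator: 2 * 15730 * 51 = 1604460
2DS/H = 1604460 / 15.3 = 104866.7
EOQ = sqrt(104866.7) = 323.8 units

323.8 units


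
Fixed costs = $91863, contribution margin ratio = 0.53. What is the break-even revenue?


Formula: BER = Fixed Costs / Contribution Margin Ratio
BER = $91863 / 0.53
BER = $173326.42 (to the nearest cent)

$173326.42


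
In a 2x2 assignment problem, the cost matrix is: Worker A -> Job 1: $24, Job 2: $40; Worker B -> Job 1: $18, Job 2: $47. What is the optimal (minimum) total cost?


Option 1: A->1 + B->2 = $24 + $47 = $71
Option 2: A->2 + B->1 = $40 + $18 = $58
Min cost = min($71, $58) = $58

$58


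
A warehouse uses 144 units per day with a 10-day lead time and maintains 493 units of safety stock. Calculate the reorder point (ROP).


Formula: ROP = (Daily Demand * Lead Time) + Safety Stock
Demand during lead time = 144 * 10 = 1440 units
ROP = 1440 + 493 = 1933 units

1933 units


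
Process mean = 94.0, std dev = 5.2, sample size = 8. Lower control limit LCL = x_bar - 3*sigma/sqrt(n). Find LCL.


LCL = 94.0 - 3 * 5.2 / sqrt(8)

88.48


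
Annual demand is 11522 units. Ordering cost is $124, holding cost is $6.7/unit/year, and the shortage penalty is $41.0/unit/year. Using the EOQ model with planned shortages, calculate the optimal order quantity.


Formula: EOQ* = sqrt(2DS/H) * sqrt((H+P)/P)
Base EOQ = sqrt(2*11522*124/6.7) = 653.06 units
Correction = sqrt((6.7+41.0)/41.0) = 1.07862
EOQ* = 653.06 * 1.07862 = 704.4 units

704.4 units


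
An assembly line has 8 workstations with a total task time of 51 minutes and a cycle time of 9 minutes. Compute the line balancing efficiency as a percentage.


Formula: Efficiency = Sum of Task Times / (N_stations * CT) * 100
Total station capacity = 8 stations * 9 min = 72 min
Efficiency = 51 / 72 * 100 = 70.8%

70.8%


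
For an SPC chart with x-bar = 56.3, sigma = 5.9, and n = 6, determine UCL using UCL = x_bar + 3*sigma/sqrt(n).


UCL = 56.3 + 3 * 5.9 / sqrt(6)

63.53


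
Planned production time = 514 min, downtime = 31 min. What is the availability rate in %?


Formula: Availability = (Planned Time - Downtime) / Planned Time * 100
Uptime = 514 - 31 = 483 min
Availability = 483 / 514 * 100 = 94.0%

94.0%


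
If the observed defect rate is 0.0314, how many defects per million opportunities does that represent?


DPMO = defect_rate * 1000000 = 0.0314 * 1000000

31400


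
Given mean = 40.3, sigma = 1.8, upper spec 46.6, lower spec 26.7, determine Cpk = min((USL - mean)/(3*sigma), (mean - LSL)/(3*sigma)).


Cpu = (46.6 - 40.3) / (3 * 1.8) = 1.17
Cpl = (40.3 - 26.7) / (3 * 1.8) = 2.52
Cpk = min(1.17, 2.52) = 1.17

1.17


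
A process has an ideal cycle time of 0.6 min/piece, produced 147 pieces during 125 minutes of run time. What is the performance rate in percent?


Formula: Performance = (Ideal CT * Total Count) / Run Time * 100
Ideal output time = 0.6 * 147 = 88.2 min
Performance = 88.2 / 125 * 100 = 70.6%

70.6%


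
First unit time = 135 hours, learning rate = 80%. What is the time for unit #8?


Formula: T_n = T_1 * (learning_rate)^(log2(n)) where learning_rate = rate/100
Doublings = log2(8) = 3
T_n = 135 * 0.8^3
T_n = 135 * 0.512 = 69.1 hours

69.1 hours


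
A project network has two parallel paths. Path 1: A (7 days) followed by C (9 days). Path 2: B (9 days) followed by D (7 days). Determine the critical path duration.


Path 1 = 7 + 9 = 16 days
Path 2 = 9 + 7 = 16 days
Duration = max(16, 16) = 16 days

16 days


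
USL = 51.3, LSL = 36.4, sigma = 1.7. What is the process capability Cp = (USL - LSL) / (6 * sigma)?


Cp = (51.3 - 36.4) / (6 * 1.7)

1.46


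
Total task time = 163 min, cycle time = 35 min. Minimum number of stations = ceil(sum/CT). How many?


Formula: N_min = ceil(Sum of Task Times / Cycle Time)
N_min = ceil(163 min / 35 min) = ceil(4.6571)
N_min = 5 stations

5


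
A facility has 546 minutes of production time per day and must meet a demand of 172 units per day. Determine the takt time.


Formula: Takt Time = Available Production Time / Customer Demand
Takt = 546 min/day / 172 units/day
Takt = 3.17 min/unit

3.17 min/unit


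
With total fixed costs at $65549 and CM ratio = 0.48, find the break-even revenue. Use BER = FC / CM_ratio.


Formula: BER = Fixed Costs / Contribution Margin Ratio
BER = $65549 / 0.48
BER = $136560.42 (to the nearest cent)

$136560.42


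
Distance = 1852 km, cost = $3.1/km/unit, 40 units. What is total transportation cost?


TC = dist * cost * units = 1852 * 3.1 * 40 = $229648.00

$229648.00


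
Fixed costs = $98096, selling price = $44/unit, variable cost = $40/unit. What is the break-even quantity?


Formula: BEQ = Fixed Costs / (Price - Variable Cost)
Contribution margin = $44 - $40 = $4/unit
BEQ = ceil($98096 / $4/unit) = ceil(24524.0) = 24524 units

24524 units


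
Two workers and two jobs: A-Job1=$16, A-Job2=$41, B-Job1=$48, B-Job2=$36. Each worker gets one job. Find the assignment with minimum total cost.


Option 1: A->1 + B->2 = $16 + $36 = $52
Option 2: A->2 + B->1 = $41 + $48 = $89
Min cost = min($52, $89) = $52

$52


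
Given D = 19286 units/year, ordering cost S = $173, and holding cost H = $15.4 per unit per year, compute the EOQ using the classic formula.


Formula: EOQ = sqrt(2 * D * S / H)
Numerator: 2 * 19286 * 173 = 6672956
2DS/H = 6672956 / 15.4 = 433308.8
EOQ = sqrt(433308.8) = 658.3 units

658.3 units


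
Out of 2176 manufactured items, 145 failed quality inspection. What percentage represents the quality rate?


Formula: Quality Rate = Good Pieces / Total Pieces * 100
Good pieces = 2176 - 145 = 2031
QR = 2031 / 2176 * 100 = 93.3%

93.3%


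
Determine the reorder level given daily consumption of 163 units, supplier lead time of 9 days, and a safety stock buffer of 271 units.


Formula: ROP = (Daily Demand * Lead Time) + Safety Stock
Demand during lead time = 163 * 9 = 1467 units
ROP = 1467 + 271 = 1738 units

1738 units


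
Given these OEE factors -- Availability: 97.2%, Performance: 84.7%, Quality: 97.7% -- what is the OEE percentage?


Formula: OEE = Availability * Performance * Quality / 10000
A * P = 97.2% * 84.7% / 100 = 82.33%
OEE = 82.33% * 97.7% / 100 = 80.4%

80.4%


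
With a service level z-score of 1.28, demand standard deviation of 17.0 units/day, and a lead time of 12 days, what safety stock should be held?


Formula: SS = z * sigma_d * sqrt(LT)
sqrt(LT) = sqrt(12) = 3.4641
SS = 1.28 * 17.0 * 3.4641
SS = 75.4 units

75.4 units


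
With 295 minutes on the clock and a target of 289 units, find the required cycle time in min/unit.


Formula: CT = Available Time / Number of Units
CT = 295 min / 289 units
CT = 1.02 min/unit

1.02 min/unit


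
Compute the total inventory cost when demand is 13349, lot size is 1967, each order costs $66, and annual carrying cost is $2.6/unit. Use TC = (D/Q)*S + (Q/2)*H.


TC = 13349/1967 * 66 + 1967/2 * 2.6

$3005.01


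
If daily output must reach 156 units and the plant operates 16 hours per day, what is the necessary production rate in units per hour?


Formula: Production Rate = Daily Demand / Available Hours
Rate = 156 units/day / 16 hours/day
Rate = 9.8 units/hour

9.8 units/hour


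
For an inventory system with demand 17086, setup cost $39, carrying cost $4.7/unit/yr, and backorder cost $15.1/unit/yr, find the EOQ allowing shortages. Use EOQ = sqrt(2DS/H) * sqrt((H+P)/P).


Formula: EOQ* = sqrt(2DS/H) * sqrt((H+P)/P)
Base EOQ = sqrt(2*17086*39/4.7) = 532.5 units
Correction = sqrt((4.7+15.1)/15.1) = 1.1451
EOQ* = 532.5 * 1.1451 = 609.8 units

609.8 units


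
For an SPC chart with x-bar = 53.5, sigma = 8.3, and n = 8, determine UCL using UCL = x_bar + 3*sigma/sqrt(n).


UCL = 53.5 + 3 * 8.3 / sqrt(8)

62.3


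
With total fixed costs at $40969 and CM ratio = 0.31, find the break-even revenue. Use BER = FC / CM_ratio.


Formula: BER = Fixed Costs / Contribution Margin Ratio
BER = $40969 / 0.31
BER = $132158.06 (to the nearest cent)

$132158.06


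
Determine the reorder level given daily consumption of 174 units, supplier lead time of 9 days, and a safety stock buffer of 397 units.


Formula: ROP = (Daily Demand * Lead Time) + Safety Stock
Demand during lead time = 174 * 9 = 1566 units
ROP = 1566 + 397 = 1963 units

1963 units


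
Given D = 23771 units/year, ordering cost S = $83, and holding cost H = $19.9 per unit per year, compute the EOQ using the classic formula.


Formula: EOQ = sqrt(2 * D * S / H)
Numerator: 2 * 23771 * 83 = 3945986
2DS/H = 3945986 / 19.9 = 198290.8
EOQ = sqrt(198290.8) = 445.3 units

445.3 units


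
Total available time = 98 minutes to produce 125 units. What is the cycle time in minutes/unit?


Formula: CT = Available Time / Number of Units
CT = 98 min / 125 units
CT = 0.78 min/unit

0.78 min/unit


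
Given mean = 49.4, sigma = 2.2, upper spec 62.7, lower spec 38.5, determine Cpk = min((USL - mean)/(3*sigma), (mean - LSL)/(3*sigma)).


Cpu = (62.7 - 49.4) / (3 * 2.2) = 2.02
Cpl = (49.4 - 38.5) / (3 * 2.2) = 1.65
Cpk = min(2.02, 1.65) = 1.65

1.65


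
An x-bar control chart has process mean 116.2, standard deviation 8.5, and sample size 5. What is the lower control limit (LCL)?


LCL = 116.2 - 3 * 8.5 / sqrt(5)

104.8


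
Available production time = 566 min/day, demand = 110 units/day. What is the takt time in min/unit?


Formula: Takt Time = Available Production Time / Customer Demand
Takt = 566 min/day / 110 units/day
Takt = 5.15 min/unit

5.15 min/unit


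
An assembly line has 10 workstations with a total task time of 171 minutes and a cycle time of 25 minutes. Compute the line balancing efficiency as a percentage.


Formula: Efficiency = Sum of Task Times / (N_stations * CT) * 100
Total station capacity = 10 stations * 25 min = 250 min
Efficiency = 171 / 250 * 100 = 68.4%

68.4%


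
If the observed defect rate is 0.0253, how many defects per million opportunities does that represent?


DPMO = defect_rate * 1000000 = 0.0253 * 1000000

25300


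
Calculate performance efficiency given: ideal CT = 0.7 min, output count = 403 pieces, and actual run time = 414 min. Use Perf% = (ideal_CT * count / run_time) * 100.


Formula: Performance = (Ideal CT * Total Count) / Run Time * 100
Ideal output time = 0.7 * 403 = 282.1 min
Performance = 282.1 / 414 * 100 = 68.1%

68.1%


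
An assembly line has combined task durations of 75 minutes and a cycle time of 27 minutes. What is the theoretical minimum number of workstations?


Formula: N_min = ceil(Sum of Task Times / Cycle Time)
N_min = ceil(75 min / 27 min) = ceil(2.7778)
N_min = 3 stations

3


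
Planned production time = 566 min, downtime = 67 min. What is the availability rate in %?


Formula: Availability = (Planned Time - Downtime) / Planned Time * 100
Uptime = 566 - 67 = 499 min
Availability = 499 / 566 * 100 = 88.2%

88.2%


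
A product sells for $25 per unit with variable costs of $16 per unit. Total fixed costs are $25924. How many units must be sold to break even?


Formula: BEQ = Fixed Costs / (Price - Variable Cost)
Contribution margin = $25 - $16 = $9/unit
BEQ = ceil($25924 / $9/unit) = ceil(2880.44) = 2881 units

2881 units


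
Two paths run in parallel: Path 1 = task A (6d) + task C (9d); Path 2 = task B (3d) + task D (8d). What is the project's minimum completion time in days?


Path 1 = 6 + 9 = 15 days
Path 2 = 3 + 8 = 11 days
Duration = max(15, 11) = 15 days

15 days


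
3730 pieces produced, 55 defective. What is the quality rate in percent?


Formula: Quality Rate = Good Pieces / Total Pieces * 100
Good pieces = 3730 - 55 = 3675
QR = 3675 / 3730 * 100 = 98.5%

98.5%


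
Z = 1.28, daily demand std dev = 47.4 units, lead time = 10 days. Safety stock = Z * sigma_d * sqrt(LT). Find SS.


Formula: SS = z * sigma_d * sqrt(LT)
sqrt(LT) = sqrt(10) = 3.1623
SS = 1.28 * 47.4 * 3.1623
SS = 191.9 units

191.9 units


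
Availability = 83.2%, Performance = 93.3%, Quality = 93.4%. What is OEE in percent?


Formula: OEE = Availability * Performance * Quality / 10000
A * P = 83.2% * 93.3% / 100 = 77.63%
OEE = 77.63% * 93.4% / 100 = 72.5%

72.5%


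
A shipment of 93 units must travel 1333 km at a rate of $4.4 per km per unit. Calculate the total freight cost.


TC = dist * cost * units = 1333 * 4.4 * 93 = $545463.60

$545463.60


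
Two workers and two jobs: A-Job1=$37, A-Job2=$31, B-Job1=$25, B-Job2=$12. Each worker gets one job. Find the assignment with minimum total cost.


Option 1: A->1 + B->2 = $37 + $12 = $49
Option 2: A->2 + B->1 = $31 + $25 = $56
Min cost = min($49, $56) = $49

$49


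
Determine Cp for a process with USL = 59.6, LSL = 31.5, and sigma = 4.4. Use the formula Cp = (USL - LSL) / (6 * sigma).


Cp = (59.6 - 31.5) / (6 * 4.4)

1.06


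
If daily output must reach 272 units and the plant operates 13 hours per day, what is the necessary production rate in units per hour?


Formula: Production Rate = Daily Demand / Available Hours
Rate = 272 units/day / 13 hours/day
Rate = 20.9 units/hour

20.9 units/hour


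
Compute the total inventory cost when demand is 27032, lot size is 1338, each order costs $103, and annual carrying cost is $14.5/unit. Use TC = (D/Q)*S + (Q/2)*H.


TC = 27032/1338 * 103 + 1338/2 * 14.5

$11781.44


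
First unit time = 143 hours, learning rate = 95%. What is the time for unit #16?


Formula: T_n = T_1 * (learning_rate)^(log2(n)) where learning_rate = rate/100
Doublings = log2(16) = 4
T_n = 143 * 0.95^4
T_n = 143 * 0.8145 = 116.5 hours

116.5 hours


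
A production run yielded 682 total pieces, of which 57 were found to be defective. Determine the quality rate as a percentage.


Formula: Quality Rate = Good Pieces / Total Pieces * 100
Good pieces = 682 - 57 = 625
QR = 625 / 682 * 100 = 91.6%

91.6%


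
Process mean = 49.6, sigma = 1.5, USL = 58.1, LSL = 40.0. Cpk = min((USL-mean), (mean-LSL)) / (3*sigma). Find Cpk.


Cpu = (58.1 - 49.6) / (3 * 1.5) = 1.89
Cpl = (49.6 - 40.0) / (3 * 1.5) = 2.13
Cpk = min(1.89, 2.13) = 1.89

1.89


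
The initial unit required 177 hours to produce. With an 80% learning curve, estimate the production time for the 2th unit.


Formula: T_n = T_1 * (learning_rate)^(log2(n)) where learning_rate = rate/100
Doublings = log2(2) = 1
T_n = 177 * 0.8^1
T_n = 177 * 0.8 = 141.6 hours

141.6 hours


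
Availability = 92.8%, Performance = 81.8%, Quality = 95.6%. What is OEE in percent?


Formula: OEE = Availability * Performance * Quality / 10000
A * P = 92.8% * 81.8% / 100 = 75.91%
OEE = 75.91% * 95.6% / 100 = 72.6%

72.6%


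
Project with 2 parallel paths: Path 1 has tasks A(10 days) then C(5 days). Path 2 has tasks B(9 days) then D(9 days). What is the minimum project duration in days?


Path 1 = 10 + 5 = 15 days
Path 2 = 9 + 9 = 18 days
Duration = max(15, 18) = 18 days

18 days


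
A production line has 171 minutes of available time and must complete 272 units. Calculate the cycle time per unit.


Formula: CT = Available Time / Number of Units
CT = 171 min / 272 units
CT = 0.63 min/unit

0.63 min/unit


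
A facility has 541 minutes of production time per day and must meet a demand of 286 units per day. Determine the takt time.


Formula: Takt Time = Available Production Time / Customer Demand
Takt = 541 min/day / 286 units/day
Takt = 1.89 min/unit

1.89 min/unit


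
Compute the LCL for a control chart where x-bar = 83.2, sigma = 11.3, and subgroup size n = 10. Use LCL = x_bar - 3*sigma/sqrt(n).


LCL = 83.2 - 3 * 11.3 / sqrt(10)

72.48


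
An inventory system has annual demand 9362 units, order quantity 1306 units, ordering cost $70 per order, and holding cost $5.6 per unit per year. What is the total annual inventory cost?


TC = 9362/1306 * 70 + 1306/2 * 5.6

$4158.59


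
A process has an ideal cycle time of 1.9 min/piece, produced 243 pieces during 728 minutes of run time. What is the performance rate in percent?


Formula: Performance = (Ideal CT * Total Count) / Run Time * 100
Ideal output time = 1.9 * 243 = 461.7 min
Performance = 461.7 / 728 * 100 = 63.4%

63.4%


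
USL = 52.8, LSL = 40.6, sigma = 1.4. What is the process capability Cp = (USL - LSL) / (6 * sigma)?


Cp = (52.8 - 40.6) / (6 * 1.4)

1.45


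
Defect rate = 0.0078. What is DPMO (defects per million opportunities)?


DPMO = defect_rate * 1000000 = 0.0078 * 1000000

7800


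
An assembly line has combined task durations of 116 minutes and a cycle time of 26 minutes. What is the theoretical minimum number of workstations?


Formula: N_min = ceil(Sum of Task Times / Cycle Time)
N_min = ceil(116 min / 26 min) = ceil(4.4615)
N_min = 5 stations

5


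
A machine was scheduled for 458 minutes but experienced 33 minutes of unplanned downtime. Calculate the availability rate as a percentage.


Formula: Availability = (Planned Time - Downtime) / Planned Time * 100
Uptime = 458 - 33 = 425 min
Availability = 425 / 458 * 100 = 92.8%

92.8%


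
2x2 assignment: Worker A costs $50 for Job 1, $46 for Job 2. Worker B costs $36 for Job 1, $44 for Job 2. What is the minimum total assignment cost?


Option 1: A->1 + B->2 = $50 + $44 = $94
Option 2: A->2 + B->1 = $46 + $36 = $82
Min cost = min($94, $82) = $82

$82


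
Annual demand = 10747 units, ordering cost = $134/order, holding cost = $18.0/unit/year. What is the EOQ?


Formula: EOQ = sqrt(2 * D * S / H)
Numerator: 2 * 10747 * 134 = 2880196
2DS/H = 2880196 / 18.0 = 160010.9
EOQ = sqrt(160010.9) = 400.0 units

400.0 units


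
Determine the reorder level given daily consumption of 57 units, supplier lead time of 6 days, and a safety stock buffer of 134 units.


Formula: ROP = (Daily Demand * Lead Time) + Safety Stock
Demand during lead time = 57 * 6 = 342 units
ROP = 342 + 134 = 476 units

476 units


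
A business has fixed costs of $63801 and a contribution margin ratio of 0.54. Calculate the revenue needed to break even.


Formula: BER = Fixed Costs / Contribution Margin Ratio
BER = $63801 / 0.54
BER = $118150.00 (to the nearest cent)

$118150.00


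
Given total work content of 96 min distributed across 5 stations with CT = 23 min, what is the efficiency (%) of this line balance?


Formula: Efficiency = Sum of Task Times / (N_stations * CT) * 100
Total station capacity = 5 stations * 23 min = 115 min
Efficiency = 96 / 115 * 100 = 83.5%

83.5%


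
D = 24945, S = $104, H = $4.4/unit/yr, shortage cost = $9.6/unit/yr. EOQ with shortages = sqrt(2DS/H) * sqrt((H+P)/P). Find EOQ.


Formula: EOQ* = sqrt(2DS/H) * sqrt((H+P)/P)
Base EOQ = sqrt(2*24945*104/4.4) = 1085.92 units
Correction = sqrt((4.4+9.6)/9.6) = 1.20761
EOQ* = 1085.92 * 1.20761 = 1311.4 units

1311.4 units


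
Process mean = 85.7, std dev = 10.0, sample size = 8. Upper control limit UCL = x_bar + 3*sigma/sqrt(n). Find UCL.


UCL = 85.7 + 3 * 10.0 / sqrt(8)

96.31


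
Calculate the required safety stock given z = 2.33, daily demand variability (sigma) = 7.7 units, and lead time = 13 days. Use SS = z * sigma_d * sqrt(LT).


Formula: SS = z * sigma_d * sqrt(LT)
sqrt(LT) = sqrt(13) = 3.6056
SS = 2.33 * 7.7 * 3.6056
SS = 64.7 units

64.7 units


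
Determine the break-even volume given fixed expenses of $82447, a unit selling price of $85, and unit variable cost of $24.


Formula: BEQ = Fixed Costs / (Price - Variable Cost)
Contribution margin = $85 - $24 = $61/unit
BEQ = ceil($82447 / $61/unit) = ceil(1351.59) = 1352 units

1352 units
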